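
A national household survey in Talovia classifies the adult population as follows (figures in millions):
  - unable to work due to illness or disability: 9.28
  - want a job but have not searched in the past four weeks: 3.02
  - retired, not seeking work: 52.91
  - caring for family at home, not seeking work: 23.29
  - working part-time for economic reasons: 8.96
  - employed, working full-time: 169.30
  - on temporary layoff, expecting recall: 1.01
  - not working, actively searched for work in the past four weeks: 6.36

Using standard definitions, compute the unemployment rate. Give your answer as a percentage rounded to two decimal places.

Employed = 8.96 + 169.30 = 178.26 million (anyone who worked, including part-time for economic reasons, counts as employed).
Unemployed = 1.01 + 6.36 = 7.37 million (jobless and actively searching, or on temporary layoff).
Labor force = 178.26 + 7.37 = 185.63 million.
Unemployment rate = 7.37 / 185.63 = 3.97%.

Unemployment rate ≈ 3.97%.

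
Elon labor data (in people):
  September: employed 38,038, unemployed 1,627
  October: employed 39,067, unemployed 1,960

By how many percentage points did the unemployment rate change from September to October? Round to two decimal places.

September: labor force = 38,038 + 1,627 = 39,665; u = 1,627/39,665 = 4.10%.
October: labor force = 39,067 + 1,960 = 41,027; u = 1,960/41,027 = 4.78%.
Change = 4.78% − 4.10% = +0.68 pp.

The unemployment rate changed by +0.68 percentage points.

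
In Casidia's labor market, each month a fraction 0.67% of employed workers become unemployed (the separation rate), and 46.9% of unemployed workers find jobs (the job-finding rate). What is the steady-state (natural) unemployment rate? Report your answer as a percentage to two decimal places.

Steady-state unemployment rate ≈ 1.41%.

At steady state the flows balance: s·E = f·U, so U/(E+U) = s/(s+f).
u* = 0.67 / (0.67 + 46.9) = 0.67 / 47.57 = 1.41%.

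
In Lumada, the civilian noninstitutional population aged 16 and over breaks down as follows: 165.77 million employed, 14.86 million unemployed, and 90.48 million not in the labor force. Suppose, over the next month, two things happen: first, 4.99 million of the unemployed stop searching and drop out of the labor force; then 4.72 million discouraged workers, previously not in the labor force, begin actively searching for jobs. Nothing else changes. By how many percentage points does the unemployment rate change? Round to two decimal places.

The unemployment rate changes by −0.14 percentage points.

Initially, labor force = 165.77 + 14.86 = 180.63 million, so u = 14.86/180.63 = 8.23%.
After the first change, unemployed and labor force both fall by 4.99 → E = 165.77, U = 9.87, labor force = 175.64 million.
After the second change, unemployed and labor force both rise by 4.72 → E = 165.77, U = 14.59, labor force = 180.36 million.
New unemployment rate = 14.59 / 180.36 = 8.09%.
Change = 8.09% − 8.23% = −0.14 percentage points.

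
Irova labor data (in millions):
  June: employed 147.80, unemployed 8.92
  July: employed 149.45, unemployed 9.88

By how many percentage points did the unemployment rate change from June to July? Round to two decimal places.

June: labor force = 147.80 + 8.92 = 156.72; u = 8.92/156.72 = 5.69%.
July: labor force = 149.45 + 9.88 = 159.33; u = 9.88/159.33 = 6.20%.
Change = 6.20% − 5.69% = +0.51 pp.

The unemployment rate changed by +0.51 percentage points.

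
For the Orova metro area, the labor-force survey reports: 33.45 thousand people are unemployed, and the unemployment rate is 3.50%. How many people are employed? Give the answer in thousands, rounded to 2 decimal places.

About 922.26 thousand are employed.

Labor force = U / u = 33.45 / 0.0350 ≈ 955.71 thousand.
Employed = labor force − unemployed = 955.71 − 33.45 = 922.26 thousand.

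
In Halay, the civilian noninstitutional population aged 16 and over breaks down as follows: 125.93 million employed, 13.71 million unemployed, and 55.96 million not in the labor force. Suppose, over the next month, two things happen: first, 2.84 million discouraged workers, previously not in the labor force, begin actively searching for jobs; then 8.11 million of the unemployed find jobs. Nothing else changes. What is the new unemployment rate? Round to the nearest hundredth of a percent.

New unemployment rate ≈ 5.92%.

Initially, labor force = 125.93 + 13.71 = 139.64 million, so u = 13.71/139.64 = 9.82%.
After the first change, unemployed and labor force both rise by 2.84 → E = 125.93, U = 16.55, labor force = 142.48 million.
After the second change, unemployed falls and employed rises by 8.11; labor force unchanged → E = 134.04, U = 8.44, labor force = 142.48 million.
New unemployment rate = 8.44 / 142.48 = 5.92%.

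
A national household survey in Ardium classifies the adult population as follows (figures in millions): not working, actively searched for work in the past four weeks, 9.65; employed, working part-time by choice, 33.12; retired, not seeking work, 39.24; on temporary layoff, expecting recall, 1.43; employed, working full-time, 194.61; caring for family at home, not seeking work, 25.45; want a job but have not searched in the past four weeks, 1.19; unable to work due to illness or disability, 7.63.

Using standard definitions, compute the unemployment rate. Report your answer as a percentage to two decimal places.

Unemployment rate ≈ 4.64%.

Employed = 33.12 + 194.61 = 227.73 million.
Unemployed = 9.65 + 1.43 = 11.08 million (jobless and actively searching, or on temporary layoff).
Labor force = 227.73 + 11.08 = 238.81 million.
Unemployment rate = 11.08 / 238.81 = 4.64%.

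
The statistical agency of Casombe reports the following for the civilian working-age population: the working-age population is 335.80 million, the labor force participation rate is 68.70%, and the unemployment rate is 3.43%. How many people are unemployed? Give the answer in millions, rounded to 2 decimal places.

About 7.91 million are unemployed.

Labor force = 0.6870 × 335.80 = 230.69 million.
Unemployed = 0.0343 × 230.69 ≈ 7.91 million.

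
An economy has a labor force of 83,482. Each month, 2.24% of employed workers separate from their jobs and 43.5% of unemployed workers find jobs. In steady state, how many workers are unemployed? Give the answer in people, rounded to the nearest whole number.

Steady-state unemployment rate u* = s/(s+f) = 2.24/(2.24+43.5) = 0.048972.
Unemployed = u* × labor force = 0.048972 × 83,482 ≈ 4,088.

About 4,088 are unemployed in steady state.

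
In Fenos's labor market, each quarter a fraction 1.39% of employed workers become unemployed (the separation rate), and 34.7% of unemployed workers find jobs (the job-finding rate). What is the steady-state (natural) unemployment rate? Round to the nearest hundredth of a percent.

At steady state the flows balance: s·E = f·U, so U/(E+U) = s/(s+f).
u* = 1.39 / (1.39 + 34.7) = 1.39 / 36.09 = 3.85%.

Steady-state unemployment rate ≈ 3.85%.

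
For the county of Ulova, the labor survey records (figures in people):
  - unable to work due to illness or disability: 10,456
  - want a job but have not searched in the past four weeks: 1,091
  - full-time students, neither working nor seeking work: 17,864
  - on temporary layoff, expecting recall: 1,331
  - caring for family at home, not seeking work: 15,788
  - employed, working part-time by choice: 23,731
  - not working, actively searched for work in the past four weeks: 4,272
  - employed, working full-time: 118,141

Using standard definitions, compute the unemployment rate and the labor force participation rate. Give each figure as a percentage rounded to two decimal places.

Employed = 23,731 + 118,141 = 141,872.
Unemployed = 1,331 + 4,272 = 5,603 (jobless and actively searching, or on temporary layoff).
Labor force = 141,872 + 5,603 = 147,475.
Not in labor force = 10,456 + 1,091 + 17,864 + 15,788 = 45,199 (those not working and not actively searching are outside the labor force — including those who want a job but have given up searching).
Civilian working-age population = 147,475 + 45,199 = 192,674.
Unemployment rate = 5,603 / 147,475 = 3.80%.
Labor force participation rate = 147,475 / 192,674 = 76.54%.

Unemployment rate ≈ 3.80%; labor force participation rate ≈ 76.54%.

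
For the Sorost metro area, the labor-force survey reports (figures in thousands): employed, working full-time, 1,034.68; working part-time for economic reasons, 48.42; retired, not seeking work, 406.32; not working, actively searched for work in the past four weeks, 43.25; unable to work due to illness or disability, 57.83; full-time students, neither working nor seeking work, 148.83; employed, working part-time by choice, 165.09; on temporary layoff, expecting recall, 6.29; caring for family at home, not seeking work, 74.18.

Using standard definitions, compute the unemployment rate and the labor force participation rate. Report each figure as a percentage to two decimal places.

Unemployment rate ≈ 3.82%; labor force participation rate ≈ 65.38%.

Employed = 1,034.68 + 48.42 + 165.09 = 1,248.19 thousand (anyone who worked, including part-time for economic reasons, counts as employed).
Unemployed = 43.25 + 6.29 = 49.54 thousand (jobless and actively searching, or on temporary layoff).
Labor force = 1,248.19 + 49.54 = 1,297.73 thousand.
Not in labor force = 406.32 + 57.83 + 148.83 + 74.18 = 687.16 thousand (those not working and not actively searching are outside the labor force).
Civilian working-age population = 1,297.73 + 687.16 = 1,984.89 thousand.
Unemployment rate = 49.54 / 1,297.73 = 3.82%.
Labor force participation rate = 1,297.73 / 1,984.89 = 65.38%.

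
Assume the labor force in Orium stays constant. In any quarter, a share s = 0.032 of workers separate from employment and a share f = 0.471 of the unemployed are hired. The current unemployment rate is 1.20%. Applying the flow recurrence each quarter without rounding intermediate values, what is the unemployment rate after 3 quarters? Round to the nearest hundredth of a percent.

With a fixed labor force, u_{t+1} = u_t + s·(1−u_t) − f·u_t = u_t·(1−s−f) + s.
Here 1−s−f = 0.497 and s = 0.032.
u_1 = 0.012000 × 0.497 + 0.032 = 0.037964.
u_2 = 0.037964 × 0.497 + 0.032 = 0.050868.
u_3 = 0.050868 × 0.497 + 0.032 = 0.057281.

Unemployment rate after three quarters ≈ 5.73%.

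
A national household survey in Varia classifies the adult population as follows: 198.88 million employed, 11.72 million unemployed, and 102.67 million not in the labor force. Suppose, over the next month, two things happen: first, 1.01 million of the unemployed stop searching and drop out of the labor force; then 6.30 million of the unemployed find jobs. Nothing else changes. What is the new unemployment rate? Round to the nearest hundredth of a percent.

New unemployment rate ≈ 2.10%.

Initially, labor force = 198.88 + 11.72 = 210.60 million, so u = 11.72/210.60 = 5.57%.
After the first change, unemployed and labor force both fall by 1.01 → E = 198.88, U = 10.71, labor force = 209.59 million.
After the second change, unemployed falls and employed rises by 6.30; labor force unchanged → E = 205.18, U = 4.41, labor force = 209.59 million.
New unemployment rate = 4.41 / 209.59 = 2.10%.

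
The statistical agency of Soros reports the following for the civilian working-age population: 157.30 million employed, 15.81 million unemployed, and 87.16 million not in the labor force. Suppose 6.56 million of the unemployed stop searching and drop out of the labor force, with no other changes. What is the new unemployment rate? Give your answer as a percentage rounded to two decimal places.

Initially, labor force = 157.30 + 15.81 = 173.11 million, so u = 15.81/173.11 = 9.13%.
After the change, unemployed and labor force both fall by 6.56 → E = 157.30, U = 9.25, labor force = 166.55 million.
New unemployment rate = 9.25 / 166.55 = 5.55%.

New unemployment rate ≈ 5.55%.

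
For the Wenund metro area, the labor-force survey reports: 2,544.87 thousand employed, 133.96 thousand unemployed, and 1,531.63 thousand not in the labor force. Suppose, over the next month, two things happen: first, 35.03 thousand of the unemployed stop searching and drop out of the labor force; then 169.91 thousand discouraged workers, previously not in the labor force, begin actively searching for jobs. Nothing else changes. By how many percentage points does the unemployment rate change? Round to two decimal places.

The unemployment rate changes by +4.55 percentage points.

Initially, labor force = 2,544.87 + 133.96 = 2,678.83 thousand, so u = 133.96/2,678.83 = 5.00%.
After the first change, unemployed and labor force both fall by 35.03 → E = 2,544.87, U = 98.93, labor force = 2,643.80 thousand.
After the second change, unemployed and labor force both rise by 169.91 → E = 2,544.87, U = 268.84, labor force = 2,813.71 thousand.
New unemployment rate = 268.84 / 2,813.71 = 9.55%.
Change = 9.55% − 5.00% = +4.55 percentage points.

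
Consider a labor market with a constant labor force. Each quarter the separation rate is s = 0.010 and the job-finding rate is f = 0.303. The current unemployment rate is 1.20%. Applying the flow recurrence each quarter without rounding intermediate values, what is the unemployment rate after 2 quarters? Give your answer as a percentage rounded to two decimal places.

Unemployment rate after two quarters ≈ 2.25%.

With a fixed labor force, u_{t+1} = u_t + s·(1−u_t) − f·u_t = u_t·(1−s−f) + s.
Here 1−s−f = 0.687 and s = 0.010.
u_1 = 0.012000 × 0.687 + 0.010 = 0.018244.
u_2 = 0.018244 × 0.687 + 0.010 = 0.022534.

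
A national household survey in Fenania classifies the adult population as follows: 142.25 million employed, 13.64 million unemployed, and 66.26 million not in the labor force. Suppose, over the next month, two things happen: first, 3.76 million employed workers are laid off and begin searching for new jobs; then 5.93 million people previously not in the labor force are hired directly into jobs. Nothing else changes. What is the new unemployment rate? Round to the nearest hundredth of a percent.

New unemployment rate ≈ 10.75%.

Initially, labor force = 142.25 + 13.64 = 155.89 million, so u = 13.64/155.89 = 8.75%.
After the first change, employed falls and unemployed rises by 3.76; labor force unchanged → E = 138.49, U = 17.40, labor force = 155.89 million.
After the second change, employed and labor force both rise by 5.93; unemployed unchanged → E = 144.42, U = 17.40, labor force = 161.82 million.
New unemployment rate = 17.40 / 161.82 = 10.75%.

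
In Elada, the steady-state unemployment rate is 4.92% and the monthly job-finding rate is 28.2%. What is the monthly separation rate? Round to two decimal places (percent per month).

Separation rate ≈ 1.46% per month.

From u* = s/(s+f): s = u·f/(1−u).
s = 0.0492 × 28.2 / (1 − 0.0492) = 1.3874 / 0.9508 ≈ 1.46% per month.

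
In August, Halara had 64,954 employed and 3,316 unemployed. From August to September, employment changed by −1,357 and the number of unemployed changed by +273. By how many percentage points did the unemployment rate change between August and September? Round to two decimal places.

August: labor force = 64,954 + 3,316 = 68,270; u = 3,316/68,270 = 4.86%.
September: labor force = 63,597 + 3,589 = 67,186; u = 3,589/67,186 = 5.34%.
Change = 5.34% − 4.86% = +0.48 pp.

The unemployment rate changed by +0.48 percentage points.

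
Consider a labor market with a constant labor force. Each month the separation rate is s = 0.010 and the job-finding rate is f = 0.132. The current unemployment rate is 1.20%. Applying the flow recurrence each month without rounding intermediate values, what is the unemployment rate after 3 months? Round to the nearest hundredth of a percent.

With a fixed labor force, u_{t+1} = u_t + s·(1−u_t) − f·u_t = u_t·(1−s−f) + s.
Here 1−s−f = 0.858 and s = 0.010.
u_1 = 0.012000 × 0.858 + 0.010 = 0.020296.
u_2 = 0.020296 × 0.858 + 0.010 = 0.027414.
u_3 = 0.027414 × 0.858 + 0.010 = 0.033521.

Unemployment rate after three months ≈ 3.35%.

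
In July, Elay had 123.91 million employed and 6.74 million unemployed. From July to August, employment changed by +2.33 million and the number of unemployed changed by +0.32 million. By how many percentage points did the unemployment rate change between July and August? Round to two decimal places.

The unemployment rate changed by +0.14 percentage points.

July: labor force = 123.91 + 6.74 = 130.65; u = 6.74/130.65 = 5.16%.
August: labor force = 126.24 + 7.06 = 133.30; u = 7.06/133.30 = 5.30%.
Change = 5.30% − 5.16% = +0.14 pp.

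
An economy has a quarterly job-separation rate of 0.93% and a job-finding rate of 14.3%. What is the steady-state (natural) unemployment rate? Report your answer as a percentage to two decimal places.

At steady state the flows balance: s·E = f·U, so U/(E+U) = s/(s+f).
u* = 0.93 / (0.93 + 14.3) = 0.93 / 15.23 = 6.11%.

Steady-state unemployment rate ≈ 6.11%.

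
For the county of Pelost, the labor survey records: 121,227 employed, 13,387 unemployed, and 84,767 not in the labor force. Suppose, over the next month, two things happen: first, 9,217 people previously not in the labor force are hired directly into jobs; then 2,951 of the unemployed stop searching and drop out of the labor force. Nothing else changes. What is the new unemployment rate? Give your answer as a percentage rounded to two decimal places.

New unemployment rate ≈ 7.41%.

Initially, labor force = 121,227 + 13,387 = 134,614, so u = 13,387/134,614 = 9.94%.
After the first change, employed and labor force both rise by 9,217; unemployed unchanged → E = 130,444, U = 13,387, labor force = 143,831.
After the second change, unemployed and labor force both fall by 2,951 → E = 130,444, U = 10,436, labor force = 140,880.
New unemployment rate = 10,436 / 140,880 = 7.41%.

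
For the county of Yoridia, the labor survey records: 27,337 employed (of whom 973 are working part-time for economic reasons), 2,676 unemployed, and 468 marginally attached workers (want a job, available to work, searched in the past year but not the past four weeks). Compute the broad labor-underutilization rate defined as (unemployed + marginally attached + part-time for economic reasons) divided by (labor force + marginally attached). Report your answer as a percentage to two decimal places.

Broad underutilization rate ≈ 13.51%.

Labor force = 27,337 + 2,676 = 30,013.
Numerator = 2,676 + 468 + 973 = 4,117.
Denominator = 30,013 + 468 = 30,481.
Broad rate = 4,117 / 30,481 = 13.51%.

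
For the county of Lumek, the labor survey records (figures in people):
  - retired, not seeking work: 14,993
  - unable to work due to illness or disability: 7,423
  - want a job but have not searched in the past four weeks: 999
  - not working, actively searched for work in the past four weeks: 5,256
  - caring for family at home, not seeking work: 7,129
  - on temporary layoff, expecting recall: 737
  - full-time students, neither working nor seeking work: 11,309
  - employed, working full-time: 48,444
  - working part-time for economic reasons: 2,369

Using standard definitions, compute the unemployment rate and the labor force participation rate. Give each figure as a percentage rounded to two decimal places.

Employed = 48,444 + 2,369 = 50,813 (anyone who worked, including part-time for economic reasons, counts as employed).
Unemployed = 5,256 + 737 = 5,993 (jobless and actively searching, or on temporary layoff).
Labor force = 50,813 + 5,993 = 56,806.
Not in labor force = 14,993 + 7,423 + 999 + 7,129 + 11,309 = 41,853 (those not working and not actively searching are outside the labor force — including those who want a job but have given up searching).
Civilian working-age population = 56,806 + 41,853 = 98,659.
Unemployment rate = 5,993 / 56,806 = 10.55%.
Labor force participation rate = 56,806 / 98,659 = 57.58%.

Unemployment rate ≈ 10.55%; labor force participation rate ≈ 57.58%.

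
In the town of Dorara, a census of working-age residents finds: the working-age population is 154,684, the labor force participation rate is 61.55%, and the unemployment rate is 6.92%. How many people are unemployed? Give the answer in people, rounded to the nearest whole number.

About 6,588 are unemployed.

Labor force = 0.6155 × 154,684 = 95,208.
Unemployed = 0.0692 × 95,208 ≈ 6,588.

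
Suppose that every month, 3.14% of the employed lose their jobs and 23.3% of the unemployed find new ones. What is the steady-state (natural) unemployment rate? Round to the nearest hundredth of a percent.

At steady state the flows balance: s·E = f·U, so U/(E+U) = s/(s+f).
u* = 3.14 / (3.14 + 23.3) = 3.14 / 26.44 = 11.88%.

Steady-state unemployment rate ≈ 11.88%.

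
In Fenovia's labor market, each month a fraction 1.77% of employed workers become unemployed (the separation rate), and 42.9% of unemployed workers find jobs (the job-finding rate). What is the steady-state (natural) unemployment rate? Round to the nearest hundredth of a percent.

At steady state the flows balance: s·E = f·U, so U/(E+U) = s/(s+f).
u* = 1.77 / (1.77 + 42.9) = 1.77 / 44.67 = 3.96%.

Steady-state unemployment rate ≈ 3.96%.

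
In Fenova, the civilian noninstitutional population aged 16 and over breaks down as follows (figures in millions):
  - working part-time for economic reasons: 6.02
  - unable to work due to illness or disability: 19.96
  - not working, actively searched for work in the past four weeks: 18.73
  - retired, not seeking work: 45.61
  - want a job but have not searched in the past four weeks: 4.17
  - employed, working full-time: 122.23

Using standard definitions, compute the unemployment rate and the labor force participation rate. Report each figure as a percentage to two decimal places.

Employed = 6.02 + 122.23 = 128.25 million (anyone who worked, including part-time for economic reasons, counts as employed).
Unemployed = 18.73 million.
Labor force = 128.25 + 18.73 = 146.98 million.
Not in labor force = 19.96 + 45.61 + 4.17 = 69.74 million (those not working and not actively searching are outside the labor force — including those who want a job but have given up searching).
Civilian working-age population = 146.98 + 69.74 = 216.72 million.
Unemployment rate = 18.73 / 146.98 = 12.74%.
Labor force participation rate = 146.98 / 216.72 = 67.82%.

Unemployment rate ≈ 12.74%; labor force participation rate ≈ 67.82%.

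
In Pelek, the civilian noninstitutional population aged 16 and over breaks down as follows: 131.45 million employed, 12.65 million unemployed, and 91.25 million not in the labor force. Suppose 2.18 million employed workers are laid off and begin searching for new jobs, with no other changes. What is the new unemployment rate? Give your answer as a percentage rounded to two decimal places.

New unemployment rate ≈ 10.29%.

Initially, labor force = 131.45 + 12.65 = 144.10 million, so u = 12.65/144.10 = 8.78%.
After the change, employed falls and unemployed rises by 2.18; labor force unchanged → E = 129.27, U = 14.83, labor force = 144.10 million.
New unemployment rate = 14.83 / 144.10 = 10.29%.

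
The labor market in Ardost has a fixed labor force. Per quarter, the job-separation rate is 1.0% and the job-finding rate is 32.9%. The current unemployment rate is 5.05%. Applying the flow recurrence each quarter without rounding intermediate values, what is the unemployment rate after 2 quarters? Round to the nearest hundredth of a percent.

Unemployment rate after two quarters ≈ 3.87%.

With a fixed labor force, u_{t+1} = u_t + s·(1−u_t) − f·u_t = u_t·(1−s−f) + s.
Here 1−s−f = 0.661 and s = 0.010.
u_1 = 0.050500 × 0.661 + 0.010 = 0.043381.
u_2 = 0.043381 × 0.661 + 0.010 = 0.038675.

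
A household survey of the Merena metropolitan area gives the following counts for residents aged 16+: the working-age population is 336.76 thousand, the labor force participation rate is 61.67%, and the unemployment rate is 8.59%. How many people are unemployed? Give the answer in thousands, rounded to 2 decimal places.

About 17.84 thousand are unemployed.

Labor force = 0.6167 × 336.76 = 207.68 thousand.
Unemployed = 0.0859 × 207.68 ≈ 17.84 thousand.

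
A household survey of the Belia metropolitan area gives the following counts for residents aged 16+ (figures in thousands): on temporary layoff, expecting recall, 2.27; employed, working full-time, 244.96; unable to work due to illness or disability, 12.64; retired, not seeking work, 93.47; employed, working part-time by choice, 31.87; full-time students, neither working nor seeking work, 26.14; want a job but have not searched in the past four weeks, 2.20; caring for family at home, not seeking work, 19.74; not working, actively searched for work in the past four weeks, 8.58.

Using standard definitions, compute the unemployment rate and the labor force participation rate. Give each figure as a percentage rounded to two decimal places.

Unemployment rate ≈ 3.77%; labor force participation rate ≈ 65.11%.

Employed = 244.96 + 31.87 = 276.83 thousand.
Unemployed = 2.27 + 8.58 = 10.85 thousand (jobless and actively searching, or on temporary layoff).
Labor force = 276.83 + 10.85 = 287.68 thousand.
Not in labor force = 12.64 + 93.47 + 26.14 + 2.20 + 19.74 = 154.19 thousand (those not working and not actively searching are outside the labor force — including those who want a job but have given up searching).
Civilian working-age population = 287.68 + 154.19 = 441.87 thousand.
Unemployment rate = 10.85 / 287.68 = 3.77%.
Labor force participation rate = 287.68 / 441.87 = 65.11%.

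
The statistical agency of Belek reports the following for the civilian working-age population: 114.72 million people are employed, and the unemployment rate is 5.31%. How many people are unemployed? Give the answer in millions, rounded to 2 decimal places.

Let U be the number unemployed. The labor force is E + U, and U/(E+U) = 0.0531.
So U = 0.0531 × 114.72 / (1 − 0.0531) = 6.0916 / 0.9469 ≈ 6.43 million.

About 6.43 million are unemployed.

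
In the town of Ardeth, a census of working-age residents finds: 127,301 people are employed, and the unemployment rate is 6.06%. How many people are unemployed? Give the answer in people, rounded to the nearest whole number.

About 8,212 are unemployed.

Let U be the number unemployed. The labor force is E + U, and U/(E+U) = 0.0606.
So U = 0.0606 × 127,301 / (1 − 0.0606) = 7714.44 / 0.9394 ≈ 8,212.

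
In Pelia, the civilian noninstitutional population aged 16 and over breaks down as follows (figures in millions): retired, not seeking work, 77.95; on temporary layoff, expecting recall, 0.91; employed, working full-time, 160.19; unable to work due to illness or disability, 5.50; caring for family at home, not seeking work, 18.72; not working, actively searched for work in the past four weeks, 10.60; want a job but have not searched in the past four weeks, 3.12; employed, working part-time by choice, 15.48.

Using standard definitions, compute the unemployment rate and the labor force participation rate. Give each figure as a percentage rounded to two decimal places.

Employed = 160.19 + 15.48 = 175.67 million.
Unemployed = 0.91 + 10.60 = 11.51 million (jobless and actively searching, or on temporary layoff).
Labor force = 175.67 + 11.51 = 187.18 million.
Not in labor force = 77.95 + 5.50 + 18.72 + 3.12 = 105.29 million (those not working and not actively searching are outside the labor force — including those who want a job but have given up searching).
Civilian working-age population = 187.18 + 105.29 = 292.47 million.
Unemployment rate = 11.51 / 187.18 = 6.15%.
Labor force participation rate = 187.18 / 292.47 = 64.00%.

Unemployment rate ≈ 6.15%; labor force participation rate ≈ 64.00%.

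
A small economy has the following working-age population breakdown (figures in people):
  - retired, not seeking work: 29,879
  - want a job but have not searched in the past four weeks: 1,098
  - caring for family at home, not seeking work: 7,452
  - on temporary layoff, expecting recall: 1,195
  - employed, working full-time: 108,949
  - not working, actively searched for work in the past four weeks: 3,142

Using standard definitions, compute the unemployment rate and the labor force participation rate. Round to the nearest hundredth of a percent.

Employed = 108,949.
Unemployed = 1,195 + 3,142 = 4,337 (jobless and actively searching, or on temporary layoff).
Labor force = 108,949 + 4,337 = 113,286.
Not in labor force = 29,879 + 1,098 + 7,452 = 38,429 (those not working and not actively searching are outside the labor force — including those who want a job but have given up searching).
Civilian working-age population = 113,286 + 38,429 = 151,715.
Unemployment rate = 4,337 / 113,286 = 3.83%.
Labor force participation rate = 113,286 / 151,715 = 74.67%.

Unemployment rate ≈ 3.83%; labor force participation rate ≈ 74.67%.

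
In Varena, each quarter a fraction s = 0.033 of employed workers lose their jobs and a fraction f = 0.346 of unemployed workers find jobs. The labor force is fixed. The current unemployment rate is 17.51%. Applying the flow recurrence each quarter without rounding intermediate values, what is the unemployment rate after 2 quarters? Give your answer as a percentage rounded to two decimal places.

With a fixed labor force, u_{t+1} = u_t + s·(1−u_t) − f·u_t = u_t·(1−s−f) + s.
Here 1−s−f = 0.621 and s = 0.033.
u_1 = 0.175100 × 0.621 + 0.033 = 0.141737.
u_2 = 0.141737 × 0.621 + 0.033 = 0.121019.

Unemployment rate after two quarters ≈ 12.10%.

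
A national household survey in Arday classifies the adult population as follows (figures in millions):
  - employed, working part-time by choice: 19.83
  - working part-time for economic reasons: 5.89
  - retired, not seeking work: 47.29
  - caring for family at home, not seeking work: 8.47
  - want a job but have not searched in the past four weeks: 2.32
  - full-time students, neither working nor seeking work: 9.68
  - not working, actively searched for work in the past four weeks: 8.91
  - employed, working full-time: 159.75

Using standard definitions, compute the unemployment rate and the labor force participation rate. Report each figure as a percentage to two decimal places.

Employed = 19.83 + 5.89 + 159.75 = 185.47 million (anyone who worked, including part-time for economic reasons, counts as employed).
Unemployed = 8.91 million.
Labor force = 185.47 + 8.91 = 194.38 million.
Not in labor force = 47.29 + 8.47 + 2.32 + 9.68 = 67.76 million (those not working and not actively searching are outside the labor force — including those who want a job but have given up searching).
Civilian working-age population = 194.38 + 67.76 = 262.14 million.
Unemployment rate = 8.91 / 194.38 = 4.58%.
Labor force participation rate = 194.38 / 262.14 = 74.15%.

Unemployment rate ≈ 4.58%; labor force participation rate ≈ 74.15%.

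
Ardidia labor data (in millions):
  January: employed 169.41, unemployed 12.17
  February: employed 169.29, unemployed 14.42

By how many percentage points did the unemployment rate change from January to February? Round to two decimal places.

The unemployment rate changed by +1.15 percentage points.

January: labor force = 169.41 + 12.17 = 181.58; u = 12.17/181.58 = 6.70%.
February: labor force = 169.29 + 14.42 = 183.71; u = 14.42/183.71 = 7.85%.
Change = 7.85% − 6.70% = +1.15 pp.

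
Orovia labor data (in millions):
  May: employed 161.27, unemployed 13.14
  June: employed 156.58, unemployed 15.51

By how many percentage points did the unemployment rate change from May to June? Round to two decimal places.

May: labor force = 161.27 + 13.14 = 174.41; u = 13.14/174.41 = 7.53%.
June: labor force = 156.58 + 15.51 = 172.09; u = 15.51/172.09 = 9.01%.
Change = 9.01% − 7.53% = +1.48 pp.

The unemployment rate changed by +1.48 percentage points.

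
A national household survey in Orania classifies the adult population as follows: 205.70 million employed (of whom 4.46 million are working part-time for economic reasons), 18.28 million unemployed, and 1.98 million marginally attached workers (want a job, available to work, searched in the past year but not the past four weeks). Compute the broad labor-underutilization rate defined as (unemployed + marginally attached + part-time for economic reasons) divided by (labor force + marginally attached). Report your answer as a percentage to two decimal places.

Broad underutilization rate ≈ 10.94%.

Labor force = 205.70 + 18.28 = 223.98 million.
Numerator = 18.28 + 1.98 + 4.46 = 24.72 million.
Denominator = 223.98 + 1.98 = 225.96 million.
Broad rate = 24.72 / 225.96 = 10.94%.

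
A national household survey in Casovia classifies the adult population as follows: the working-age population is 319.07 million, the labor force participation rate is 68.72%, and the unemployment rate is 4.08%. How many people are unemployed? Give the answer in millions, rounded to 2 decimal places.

About 8.95 million are unemployed.

Labor force = 0.6872 × 319.07 = 219.26 million.
Unemployed = 0.0408 × 219.26 ≈ 8.95 million.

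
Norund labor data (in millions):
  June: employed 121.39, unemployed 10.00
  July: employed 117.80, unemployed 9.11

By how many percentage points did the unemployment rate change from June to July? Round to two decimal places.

June: labor force = 121.39 + 10.00 = 131.39; u = 10.00/131.39 = 7.61%.
July: labor force = 117.80 + 9.11 = 126.91; u = 9.11/126.91 = 7.18%.
Change = 7.18% − 7.61% = −0.43 pp.

The unemployment rate changed by −0.43 percentage points.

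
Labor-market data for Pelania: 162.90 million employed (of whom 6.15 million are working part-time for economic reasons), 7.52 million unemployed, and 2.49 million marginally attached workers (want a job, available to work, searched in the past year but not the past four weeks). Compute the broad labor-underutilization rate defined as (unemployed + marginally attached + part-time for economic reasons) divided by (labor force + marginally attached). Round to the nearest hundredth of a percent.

Broad underutilization rate ≈ 9.35%.

Labor force = 162.90 + 7.52 = 170.42 million.
Numerator = 7.52 + 2.49 + 6.15 = 16.16 million.
Denominator = 170.42 + 2.49 = 172.91 million.
Broad rate = 16.16 / 172.91 = 9.35%.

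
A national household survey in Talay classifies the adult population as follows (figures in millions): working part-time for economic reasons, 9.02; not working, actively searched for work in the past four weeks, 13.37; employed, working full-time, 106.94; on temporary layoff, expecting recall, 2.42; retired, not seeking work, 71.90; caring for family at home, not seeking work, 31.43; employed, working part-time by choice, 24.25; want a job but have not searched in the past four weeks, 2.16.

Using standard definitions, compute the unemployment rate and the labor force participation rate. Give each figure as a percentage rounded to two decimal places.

Unemployment rate ≈ 10.12%; labor force participation rate ≈ 59.66%.

Employed = 9.02 + 106.94 + 24.25 = 140.21 million (anyone who worked, including part-time for economic reasons, counts as employed).
Unemployed = 13.37 + 2.42 = 15.79 million (jobless and actively searching, or on temporary layoff).
Labor force = 140.21 + 15.79 = 156.00 million.
Not in labor force = 71.90 + 31.43 + 2.16 = 105.49 million (those not working and not actively searching are outside the labor force — including those who want a job but have given up searching).
Civilian working-age population = 156.00 + 105.49 = 261.49 million.
Unemployment rate = 15.79 / 156.00 = 10.12%.
Labor force participation rate = 156.00 / 261.49 = 59.66%.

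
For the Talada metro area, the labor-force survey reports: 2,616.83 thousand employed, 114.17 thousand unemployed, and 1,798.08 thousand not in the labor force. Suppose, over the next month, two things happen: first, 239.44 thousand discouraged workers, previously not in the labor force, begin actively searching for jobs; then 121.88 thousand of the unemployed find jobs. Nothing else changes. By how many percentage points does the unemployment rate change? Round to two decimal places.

Initially, labor force = 2,616.83 + 114.17 = 2,731.00 thousand, so u = 114.17/2,731.00 = 4.18%.
After the first change, unemployed and labor force both rise by 239.44 → E = 2,616.83, U = 353.61, labor force = 2,970.44 thousand.
After the second change, unemployed falls and employed rises by 121.88; labor force unchanged → E = 2,738.71, U = 231.73, labor force = 2,970.44 thousand.
New unemployment rate = 231.73 / 2,970.44 = 7.80%.
Change = 7.80% − 4.18% = +3.62 percentage points.

The unemployment rate changes by +3.62 percentage points.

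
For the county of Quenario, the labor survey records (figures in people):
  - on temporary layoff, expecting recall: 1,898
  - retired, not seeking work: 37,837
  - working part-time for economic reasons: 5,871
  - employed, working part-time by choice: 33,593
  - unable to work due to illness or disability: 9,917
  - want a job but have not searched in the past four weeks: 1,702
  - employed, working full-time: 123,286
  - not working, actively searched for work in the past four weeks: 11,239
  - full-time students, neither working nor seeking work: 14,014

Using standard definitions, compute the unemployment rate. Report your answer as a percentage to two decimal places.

Unemployment rate ≈ 7.47%.

Employed = 5,871 + 33,593 + 123,286 = 162,750 (anyone who worked, including part-time for economic reasons, counts as employed).
Unemployed = 1,898 + 11,239 = 13,137 (jobless and actively searching, or on temporary layoff).
Labor force = 162,750 + 13,137 = 175,887.
Unemployment rate = 13,137 / 175,887 = 7.47%.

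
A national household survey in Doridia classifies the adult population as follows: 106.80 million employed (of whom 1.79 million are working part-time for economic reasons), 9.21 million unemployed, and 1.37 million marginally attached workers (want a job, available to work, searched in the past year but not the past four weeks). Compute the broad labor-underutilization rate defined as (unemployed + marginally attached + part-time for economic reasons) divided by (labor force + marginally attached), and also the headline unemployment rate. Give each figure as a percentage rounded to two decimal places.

Broad underutilization rate ≈ 10.54%; headline unemployment rate ≈ 7.94%.

Labor force = 106.80 + 9.21 = 116.01 million.
Numerator = 9.21 + 1.37 + 1.79 = 12.37 million.
Denominator = 116.01 + 1.37 = 117.38 million.
Broad rate = 12.37 / 117.38 = 10.54%.
Headline unemployment rate = 9.21 / 116.01 = 7.94%.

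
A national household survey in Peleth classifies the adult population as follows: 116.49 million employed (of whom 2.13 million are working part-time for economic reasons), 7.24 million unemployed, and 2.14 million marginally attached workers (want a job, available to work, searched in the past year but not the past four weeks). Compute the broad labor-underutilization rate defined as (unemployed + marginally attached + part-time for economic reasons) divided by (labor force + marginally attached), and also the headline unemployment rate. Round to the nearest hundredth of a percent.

Broad underutilization rate ≈ 9.14%; headline unemployment rate ≈ 5.85%.

Labor force = 116.49 + 7.24 = 123.73 million.
Numerator = 7.24 + 2.14 + 2.13 = 11.51 million.
Denominator = 123.73 + 2.14 = 125.87 million.
Broad rate = 11.51 / 125.87 = 9.14%.
Headline unemployment rate = 7.24 / 123.73 = 5.85%.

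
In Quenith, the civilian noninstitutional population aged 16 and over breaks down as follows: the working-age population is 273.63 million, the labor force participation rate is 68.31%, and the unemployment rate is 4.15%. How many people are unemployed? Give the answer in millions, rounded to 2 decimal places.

About 7.76 million are unemployed.

Labor force = 0.6831 × 273.63 = 186.92 million.
Unemployed = 0.0415 × 186.92 ≈ 7.76 million.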